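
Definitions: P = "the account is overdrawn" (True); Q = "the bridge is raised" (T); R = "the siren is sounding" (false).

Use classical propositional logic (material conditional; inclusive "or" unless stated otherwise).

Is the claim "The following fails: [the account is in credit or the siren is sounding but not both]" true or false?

True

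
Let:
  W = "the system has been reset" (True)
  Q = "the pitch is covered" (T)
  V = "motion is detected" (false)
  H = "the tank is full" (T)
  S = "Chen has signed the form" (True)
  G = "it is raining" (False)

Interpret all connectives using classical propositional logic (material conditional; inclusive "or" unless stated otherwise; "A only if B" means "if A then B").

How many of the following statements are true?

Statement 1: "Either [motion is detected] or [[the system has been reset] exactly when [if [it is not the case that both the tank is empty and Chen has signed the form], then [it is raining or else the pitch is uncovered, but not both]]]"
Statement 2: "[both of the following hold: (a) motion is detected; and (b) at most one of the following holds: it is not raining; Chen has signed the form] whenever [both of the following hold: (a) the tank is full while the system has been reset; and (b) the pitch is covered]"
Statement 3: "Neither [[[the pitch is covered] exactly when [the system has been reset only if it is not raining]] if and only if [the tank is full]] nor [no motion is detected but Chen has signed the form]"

0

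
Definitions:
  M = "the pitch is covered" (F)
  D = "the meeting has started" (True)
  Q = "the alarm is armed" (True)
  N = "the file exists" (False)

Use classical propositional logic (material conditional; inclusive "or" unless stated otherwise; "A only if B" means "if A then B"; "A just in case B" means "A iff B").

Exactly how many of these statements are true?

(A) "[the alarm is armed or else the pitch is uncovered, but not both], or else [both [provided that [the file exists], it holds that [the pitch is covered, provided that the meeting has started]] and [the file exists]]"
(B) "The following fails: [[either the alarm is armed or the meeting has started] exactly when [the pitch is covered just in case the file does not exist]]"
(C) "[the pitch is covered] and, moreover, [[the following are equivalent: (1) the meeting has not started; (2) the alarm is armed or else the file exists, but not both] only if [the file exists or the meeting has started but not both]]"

1

(A): This is (Q xor not M) or ((N -> (D -> M)) and N).

not M = not False = True
Q xor not M = True xor True = False
D -> M = True -> False = False
N -> (D -> M) = False -> False = True
(N -> (D -> M)) and N = True and False = False
(Q xor not M) or ((N -> (D -> M)) and N) = False or False = False
Hence (A) is false.

(B): This is not ((Q or D) iff (M iff not N)).

Q or D = True or True = True
not N = not False = True
M iff not N = False iff True = False
(Q or D) iff (M iff not N) = True iff False = False
not ((Q or D) iff (M iff not N)) = not False = True
Thus (B) is true.

(C): Parsed as M and ((not D iff (Q xor N)) -> (N xor D))

not D = not True = False
Q xor N = True xor False = True
not D iff (Q xor N) = False iff True = False
N xor D = False xor True = True
(not D iff (Q xor N)) -> (N xor D) = False -> True = True
M and ((not D iff (Q xor N)) -> (N xor D)) = False and True = False
So (C) is false.

1 of the 3 statements is true ((B)).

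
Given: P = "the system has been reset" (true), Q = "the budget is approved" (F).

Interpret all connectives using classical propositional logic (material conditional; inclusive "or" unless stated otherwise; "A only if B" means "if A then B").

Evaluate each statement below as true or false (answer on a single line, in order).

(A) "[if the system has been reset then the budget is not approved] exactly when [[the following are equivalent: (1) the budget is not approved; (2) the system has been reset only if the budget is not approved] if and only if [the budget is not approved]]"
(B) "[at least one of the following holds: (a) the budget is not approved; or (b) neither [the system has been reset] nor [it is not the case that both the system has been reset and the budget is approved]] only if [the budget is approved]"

(A) True, (B) False

(A): Formalization: (P → ¬Q) ↔ ((¬Q ↔ (P → ¬Q)) ↔ ¬Q)

¬Q = ¬F = T
P → ¬Q = T → T = T
¬Q = ¬F = T
¬Q = ¬F = T
P → ¬Q = T → T = T
¬Q ↔ (P → ¬Q) = T ↔ T = T
¬Q = ¬F = T
(¬Q ↔ (P → ¬Q)) ↔ ¬Q = T ↔ T = T
(P → ¬Q) ↔ ((¬Q ↔ (P → ¬Q)) ↔ ¬Q) = T ↔ T = T
Hence (A) is true.

(B): In symbols: (¬Q ∨ (P ↓ (P ↑ Q))) → Q

¬Q = ¬F = T
P ↑ Q = T ↑ F = T
P ↓ (P ↑ Q) = T ↓ T = F
¬Q ∨ (P ↓ (P ↑ Q)) = T ∨ F = T
(¬Q ∨ (P ↓ (P ↑ Q))) → Q = T → F = F
Thus (B) is false.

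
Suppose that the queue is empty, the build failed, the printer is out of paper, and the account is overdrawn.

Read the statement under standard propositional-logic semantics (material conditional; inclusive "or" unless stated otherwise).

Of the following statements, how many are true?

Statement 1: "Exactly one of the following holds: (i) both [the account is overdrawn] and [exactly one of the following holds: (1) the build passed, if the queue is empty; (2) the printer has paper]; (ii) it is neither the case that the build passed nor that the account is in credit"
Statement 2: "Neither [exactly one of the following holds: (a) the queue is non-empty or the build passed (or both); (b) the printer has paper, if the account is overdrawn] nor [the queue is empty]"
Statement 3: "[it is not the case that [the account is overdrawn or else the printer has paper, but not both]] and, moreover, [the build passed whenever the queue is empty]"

1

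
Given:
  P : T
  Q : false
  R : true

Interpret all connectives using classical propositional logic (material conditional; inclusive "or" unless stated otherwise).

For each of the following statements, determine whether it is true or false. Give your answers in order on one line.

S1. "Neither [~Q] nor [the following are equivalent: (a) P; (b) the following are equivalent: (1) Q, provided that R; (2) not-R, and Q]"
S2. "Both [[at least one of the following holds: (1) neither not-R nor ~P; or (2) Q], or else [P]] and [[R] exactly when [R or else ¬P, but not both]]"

S1 False / S2 True

S1: This is not Q nor (P iff ((R -> Q) iff (not R and Q))).

not Q = not False = True
R -> Q = True -> False = False
not R = not True = False
not R and Q = False and False = False
(R -> Q) iff (not R and Q) = False iff False = True
P iff ((R -> Q) iff (not R and Q)) = True iff True = True
not Q nor (P iff ((R -> Q) iff (not R and Q))) = True nor True = False
Hence S1 is false.

S2: Parsed as (((not R nor not P) or Q) or P) and (R iff (R xor not P))

not R = not True = False
not P = not True = False
not R nor not P = False nor False = True
(not R nor not P) or Q = True or False = True
((not R nor not P) or Q) or P = True or True = True
not P = not True = False
R xor not P = True xor False = True
R iff (R xor not P) = True iff True = True
(((not R nor not P) or Q) or P) and (R iff (R xor not P)) = True and True = True
So S2 is true.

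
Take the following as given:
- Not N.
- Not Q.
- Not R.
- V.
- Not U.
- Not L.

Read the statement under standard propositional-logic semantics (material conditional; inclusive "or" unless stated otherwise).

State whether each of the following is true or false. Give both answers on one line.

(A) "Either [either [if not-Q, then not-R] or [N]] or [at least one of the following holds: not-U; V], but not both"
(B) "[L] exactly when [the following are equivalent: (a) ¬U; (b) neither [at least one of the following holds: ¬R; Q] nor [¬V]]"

(A) False, (B) True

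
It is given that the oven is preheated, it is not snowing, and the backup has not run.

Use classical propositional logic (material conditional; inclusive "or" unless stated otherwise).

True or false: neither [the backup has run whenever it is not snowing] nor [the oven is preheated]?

Let M = "it is snowing" (F), R = "the backup has run" (F), D = "the oven is preheated" (T).
In symbols: (~M -> R) nor D

~M = ~F = T
~M -> R = T -> F = F
(~M -> R) nor D = F nor T = F

False.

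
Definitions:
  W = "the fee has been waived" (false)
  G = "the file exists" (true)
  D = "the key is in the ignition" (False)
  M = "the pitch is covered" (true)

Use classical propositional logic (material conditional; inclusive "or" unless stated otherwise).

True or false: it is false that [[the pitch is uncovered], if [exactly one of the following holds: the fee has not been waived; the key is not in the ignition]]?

Formalization: ~((~W xor ~D) -> ~M)

~W = ~F = T
~D = ~F = T
~W xor ~D = T xor T = F
~M = ~T = F
(~W xor ~D) -> ~M = F -> F = T
~((~W xor ~D) -> ~M) = ~T = F

The statement is false.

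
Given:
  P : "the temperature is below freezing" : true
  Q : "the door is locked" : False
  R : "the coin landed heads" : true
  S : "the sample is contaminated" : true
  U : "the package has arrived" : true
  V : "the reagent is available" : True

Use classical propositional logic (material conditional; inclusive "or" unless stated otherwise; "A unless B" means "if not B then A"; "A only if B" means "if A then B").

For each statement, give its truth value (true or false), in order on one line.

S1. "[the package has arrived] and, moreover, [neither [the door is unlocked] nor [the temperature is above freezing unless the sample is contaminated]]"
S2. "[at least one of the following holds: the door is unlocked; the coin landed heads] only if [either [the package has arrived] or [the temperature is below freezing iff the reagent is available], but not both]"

S1 F / S2 F

S1: Formalization: U ∧ (¬Q ↓ (¬P ∨ S))

¬Q = ¬F = T
¬P = ¬T = F
¬P ∨ S = F ∨ T = T
¬Q ↓ (¬P ∨ S) = T ↓ T = F
U ∧ (¬Q ↓ (¬P ∨ S)) = T ∧ F = F
So S1 is false.

S2: Parsed as (¬Q ∨ R) → (U ⊕ (P ↔ V))

¬Q = ¬F = T
¬Q ∨ R = T ∨ T = T
P ↔ V = T ↔ T = T
U ⊕ (P ↔ V) = T ⊕ T = F
(¬Q ∨ R) → (U ⊕ (P ↔ V)) = T → F = F
Hence S2 is false.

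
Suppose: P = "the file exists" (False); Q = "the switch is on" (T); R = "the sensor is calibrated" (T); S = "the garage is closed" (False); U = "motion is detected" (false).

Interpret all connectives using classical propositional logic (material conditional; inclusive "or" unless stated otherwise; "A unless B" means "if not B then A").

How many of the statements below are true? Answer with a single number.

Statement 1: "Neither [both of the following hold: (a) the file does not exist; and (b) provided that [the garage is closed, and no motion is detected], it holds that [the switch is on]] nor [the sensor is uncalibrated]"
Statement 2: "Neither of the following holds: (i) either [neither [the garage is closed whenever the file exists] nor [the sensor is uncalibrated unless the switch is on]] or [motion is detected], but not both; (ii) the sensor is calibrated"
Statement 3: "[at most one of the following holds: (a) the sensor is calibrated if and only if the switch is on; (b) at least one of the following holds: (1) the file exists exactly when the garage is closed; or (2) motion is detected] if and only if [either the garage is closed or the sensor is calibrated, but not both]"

0

Statement 1: In symbols: (¬P ∧ ((S ∧ ¬U) → Q)) ↓ ¬R

¬P = ¬F = T
¬U = ¬F = T
S ∧ ¬U = F ∧ T = F
(S ∧ ¬U) → Q = F → T = T
¬P ∧ ((S ∧ ¬U) → Q) = T ∧ T = T
¬R = ¬T = F
(¬P ∧ ((S ∧ ¬U) → Q)) ↓ ¬R = T ↓ F = F
Thus Statement 1 is false.

Statement 2: Formalization: (((P → S) ↓ (¬R ∨ Q)) ⊕ U) ↓ R

P → S = F → F = T
¬R = ¬T = F
¬R ∨ Q = F ∨ T = T
(P → S) ↓ (¬R ∨ Q) = T ↓ T = F
((P → S) ↓ (¬R ∨ Q)) ⊕ U = F ⊕ F = F
(((P → S) ↓ (¬R ∨ Q)) ⊕ U) ↓ R = F ↓ T = F
Thus Statement 2 is false.

Statement 3: This is ((R ↔ Q) ↑ ((P ↔ S) ∨ U)) ↔ (S ⊕ R).

R ↔ Q = T ↔ T = T
P ↔ S = F ↔ F = T
(P ↔ S) ∨ U = T ∨ F = T
(R ↔ Q) ↑ ((P ↔ S) ∨ U) = T ↑ T = F
S ⊕ R = F ⊕ T = T
((R ↔ Q) ↑ ((P ↔ S) ∨ U)) ↔ (S ⊕ R) = F ↔ T = F
So Statement 3 is false.

0 of the 3 statements are true (none).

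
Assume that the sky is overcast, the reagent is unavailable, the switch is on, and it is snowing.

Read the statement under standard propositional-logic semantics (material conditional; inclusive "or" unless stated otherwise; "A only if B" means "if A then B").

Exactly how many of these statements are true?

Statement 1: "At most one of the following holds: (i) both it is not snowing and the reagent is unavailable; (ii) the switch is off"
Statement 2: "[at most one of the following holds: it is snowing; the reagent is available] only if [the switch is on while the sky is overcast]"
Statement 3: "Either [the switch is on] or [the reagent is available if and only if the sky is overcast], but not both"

3

Let S = "it is snowing" (T), Q = "the reagent is available" (F), R = "the switch is on" (T), P = "the sky is overcast" (T).

Statement 1: In symbols: (~S & ~Q) nand ~R

~S = ~T = F
~Q = ~F = T
~S & ~Q = F & T = F
~R = ~T = F
(~S & ~Q) nand ~R = F nand F = T
Thus Statement 1 is true.

Statement 2: In symbols: (S nand Q) -> (R & P)

S nand Q = T nand F = T
R & P = T & T = T
(S nand Q) -> (R & P) = T -> T = T
Thus Statement 2 is true.

Statement 3: Parsed as R xor (Q <-> P)

Q <-> P = F <-> T = F
R xor (Q <-> P) = T xor F = T
Thus Statement 3 is true.

True statements: 3.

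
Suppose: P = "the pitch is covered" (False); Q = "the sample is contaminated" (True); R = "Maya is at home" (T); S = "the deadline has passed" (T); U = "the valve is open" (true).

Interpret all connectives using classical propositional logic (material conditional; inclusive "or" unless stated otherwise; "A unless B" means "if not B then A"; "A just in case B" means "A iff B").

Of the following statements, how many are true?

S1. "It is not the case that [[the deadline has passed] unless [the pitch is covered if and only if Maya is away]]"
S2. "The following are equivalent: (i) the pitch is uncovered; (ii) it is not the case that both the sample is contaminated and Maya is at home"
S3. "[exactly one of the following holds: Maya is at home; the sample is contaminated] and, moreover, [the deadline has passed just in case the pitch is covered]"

0

S1: Parsed as ¬(S ∨ (P ↔ ¬R))

¬R = ¬T = F
P ↔ ¬R = F ↔ F = T
S ∨ (P ↔ ¬R) = T ∨ T = T
¬(S ∨ (P ↔ ¬R)) = ¬T = F
Hence S1 is false.

S2: Formalization: ¬P ↔ (Q ↑ R)

¬P = ¬F = T
Q ↑ R = T ↑ T = F
¬P ↔ (Q ↑ R) = T ↔ F = F
So S2 is false.

S3: This is (R ⊕ Q) ∧ (S ↔ P).

R ⊕ Q = T ⊕ T = F
S ↔ P = T ↔ F = F
(R ⊕ Q) ∧ (S ↔ P) = F ∧ F = F
Thus S3 is false.

0 of the 3 statements are true (none).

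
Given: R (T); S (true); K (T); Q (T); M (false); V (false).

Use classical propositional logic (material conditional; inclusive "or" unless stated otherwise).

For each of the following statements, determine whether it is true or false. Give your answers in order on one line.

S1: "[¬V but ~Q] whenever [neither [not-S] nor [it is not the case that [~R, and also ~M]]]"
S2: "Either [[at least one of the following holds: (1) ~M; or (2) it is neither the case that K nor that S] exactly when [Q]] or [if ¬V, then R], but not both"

S1: Formalization: (~S nor ~(~R & ~M)) -> (~V & ~Q)

~S = ~T = F
~R = ~T = F
~M = ~F = T
~R & ~M = F & T = F
~(~R & ~M) = ~F = T
~S nor ~(~R & ~M) = F nor T = F
~V = ~F = T
~Q = ~T = F
~V & ~Q = T & F = F
(~S nor ~(~R & ~M)) -> (~V & ~Q) = F -> F = T
Thus S1 is true.

S2: This is ((~M | (K nor S)) <-> Q) xor (~V -> R).

~M = ~F = T
K nor S = T nor T = F
~M | (K nor S) = T | F = T
(~M | (K nor S)) <-> Q = T <-> T = T
~V = ~F = T
~V -> R = T -> T = T
((~M | (K nor S)) <-> Q) xor (~V -> R) = T xor T = F
So S2 is false.

S1 true / S2 false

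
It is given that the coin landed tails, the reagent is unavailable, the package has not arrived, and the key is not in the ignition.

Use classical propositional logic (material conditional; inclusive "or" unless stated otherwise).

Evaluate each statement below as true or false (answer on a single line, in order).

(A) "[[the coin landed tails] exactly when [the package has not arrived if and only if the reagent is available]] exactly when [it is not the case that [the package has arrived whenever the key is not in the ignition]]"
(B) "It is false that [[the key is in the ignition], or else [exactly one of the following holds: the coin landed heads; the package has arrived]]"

Let N = "the coin landed heads" (F), H = "the package has arrived" (F), P = "the reagent is available" (F), Q = "the key is in the ignition" (F).

(A): This is (~N <-> (~H <-> P)) <-> ~(~Q -> H).

~N = ~F = T
~H = ~F = T
~H <-> P = T <-> F = F
~N <-> (~H <-> P) = T <-> F = F
~Q = ~F = T
~Q -> H = T -> F = F
~(~Q -> H) = ~F = T
(~N <-> (~H <-> P)) <-> ~(~Q -> H) = F <-> T = F
Hence (A) is false.

(B): Parsed as ~(Q | (N xor H))

N xor H = F xor F = F
Q | (N xor H) = F | F = F
~(Q | (N xor H)) = ~F = T
So (B) is true.

(A) false; (B) true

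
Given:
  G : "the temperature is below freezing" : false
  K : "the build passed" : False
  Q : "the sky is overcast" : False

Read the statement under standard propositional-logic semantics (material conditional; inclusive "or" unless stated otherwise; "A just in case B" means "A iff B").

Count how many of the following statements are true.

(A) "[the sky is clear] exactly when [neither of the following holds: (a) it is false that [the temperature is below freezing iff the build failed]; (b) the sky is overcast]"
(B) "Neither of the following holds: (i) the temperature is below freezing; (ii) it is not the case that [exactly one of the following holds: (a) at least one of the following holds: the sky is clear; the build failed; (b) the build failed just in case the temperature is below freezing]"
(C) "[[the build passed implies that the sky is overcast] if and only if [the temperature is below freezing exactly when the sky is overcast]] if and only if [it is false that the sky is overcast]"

2

(A): In symbols: ¬Q ↔ (¬(G ↔ ¬K) ↓ Q)

¬Q = ¬F = T
¬K = ¬F = T
G ↔ ¬K = F ↔ T = F
¬(G ↔ ¬K) = ¬F = T
¬(G ↔ ¬K) ↓ Q = T ↓ F = F
¬Q ↔ (¬(G ↔ ¬K) ↓ Q) = T ↔ F = F
So (A) is false.

(B): Parsed as G ↓ ¬((¬Q ∨ ¬K) ⊕ (¬K ↔ G))

¬Q = ¬F = T
¬K = ¬F = T
¬Q ∨ ¬K = T ∨ T = T
¬K = ¬F = T
¬K ↔ G = T ↔ F = F
(¬Q ∨ ¬K) ⊕ (¬K ↔ G) = T ⊕ F = T
¬((¬Q ∨ ¬K) ⊕ (¬K ↔ G)) = ¬T = F
G ↓ ¬((¬Q ∨ ¬K) ⊕ (¬K ↔ G)) = F ↓ F = T
So (B) is true.

(C): Formalization: ((K → Q) ↔ (G ↔ Q)) ↔ ¬Q

K → Q = F → F = T
G ↔ Q = F ↔ F = T
(K → Q) ↔ (G ↔ Q) = T ↔ T = T
¬Q = ¬F = T
((K → Q) ↔ (G ↔ Q)) ↔ ¬Q = T ↔ T = T
Hence (C) is true.

2 of the 3 statements are true.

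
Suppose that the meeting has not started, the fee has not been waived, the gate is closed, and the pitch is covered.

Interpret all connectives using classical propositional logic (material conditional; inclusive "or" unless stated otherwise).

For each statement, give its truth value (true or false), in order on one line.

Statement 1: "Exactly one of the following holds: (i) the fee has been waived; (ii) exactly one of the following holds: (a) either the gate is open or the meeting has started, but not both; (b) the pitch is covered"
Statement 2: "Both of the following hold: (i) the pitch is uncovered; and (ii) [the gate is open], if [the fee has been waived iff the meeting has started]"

Statement 1 True, Statement 2 False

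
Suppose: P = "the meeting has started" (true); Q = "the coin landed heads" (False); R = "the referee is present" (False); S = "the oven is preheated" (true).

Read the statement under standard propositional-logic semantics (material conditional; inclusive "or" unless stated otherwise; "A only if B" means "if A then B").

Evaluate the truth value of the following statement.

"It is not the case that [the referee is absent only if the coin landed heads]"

Formalization: ¬(¬R → Q)

¬R = ¬F = T
¬R → Q = T → F = F
¬(¬R → Q) = ¬F = T

true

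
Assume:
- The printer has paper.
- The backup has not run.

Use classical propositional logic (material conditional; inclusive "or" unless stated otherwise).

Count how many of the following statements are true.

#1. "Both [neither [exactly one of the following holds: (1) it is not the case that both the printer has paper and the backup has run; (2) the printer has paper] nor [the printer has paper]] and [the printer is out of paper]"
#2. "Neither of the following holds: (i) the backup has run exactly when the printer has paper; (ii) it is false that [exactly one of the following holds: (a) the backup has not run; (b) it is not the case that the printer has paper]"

Let S = "the printer has paper" (T), H = "the backup has run" (F).

#1: Formalization: (((S nand H) xor S) nor S) & ~S

S nand H = T nand F = T
(S nand H) xor S = T xor T = F
((S nand H) xor S) nor S = F nor T = F
~S = ~T = F
(((S nand H) xor S) nor S) & ~S = F & F = F
Thus #1 is false.

#2: This is (H <-> S) nor ~(~H xor ~S).

H <-> S = F <-> T = F
~H = ~F = T
~S = ~T = F
~H xor ~S = T xor F = T
~(~H xor ~S) = ~T = F
(H <-> S) nor ~(~H xor ~S) = F nor F = T
So #2 is true.

1 of the 2 statements is true.

1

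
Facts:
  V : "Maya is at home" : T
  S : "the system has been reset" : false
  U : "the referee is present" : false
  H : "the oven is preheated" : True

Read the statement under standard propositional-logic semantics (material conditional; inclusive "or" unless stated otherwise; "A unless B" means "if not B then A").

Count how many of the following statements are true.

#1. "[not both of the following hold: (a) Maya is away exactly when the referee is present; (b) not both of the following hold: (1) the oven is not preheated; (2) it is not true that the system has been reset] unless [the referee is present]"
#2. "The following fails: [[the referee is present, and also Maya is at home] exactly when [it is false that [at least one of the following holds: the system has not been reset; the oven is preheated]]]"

#1: This is ((~V <-> U) nand (~H nand ~S)) | U.

~V = ~T = F
~V <-> U = F <-> F = T
~H = ~T = F
~S = ~F = T
~H nand ~S = F nand T = T
(~V <-> U) nand (~H nand ~S) = T nand T = F
((~V <-> U) nand (~H nand ~S)) | U = F | F = F
Hence #1 is false.

#2: This is ~((U & V) <-> ~(~S | H)).

U & V = F & T = F
~S = ~F = T
~S | H = T | T = T
~(~S | H) = ~T = F
(U & V) <-> ~(~S | H) = F <-> F = T
~((U & V) <-> ~(~S | H)) = ~T = F
So #2 is false.

0 of the 2 statements are true (none).

0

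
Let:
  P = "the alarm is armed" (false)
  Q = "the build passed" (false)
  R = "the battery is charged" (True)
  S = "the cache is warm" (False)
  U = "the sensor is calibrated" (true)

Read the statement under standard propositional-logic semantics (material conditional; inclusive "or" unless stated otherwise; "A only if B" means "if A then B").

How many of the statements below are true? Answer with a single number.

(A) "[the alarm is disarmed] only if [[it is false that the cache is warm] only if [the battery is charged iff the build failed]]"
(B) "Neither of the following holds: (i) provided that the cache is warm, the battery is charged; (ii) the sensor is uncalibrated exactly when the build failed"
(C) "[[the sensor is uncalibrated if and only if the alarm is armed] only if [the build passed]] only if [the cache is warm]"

(A): Parsed as ~P -> (~S -> (R <-> ~Q))

~P = ~F = T
~S = ~F = T
~Q = ~F = T
R <-> ~Q = T <-> T = T
~S -> (R <-> ~Q) = T -> T = T
~P -> (~S -> (R <-> ~Q)) = T -> T = T
Hence (A) is true.

(B): In symbols: (S -> R) nor (~U <-> ~Q)

S -> R = F -> T = T
~U = ~T = F
~Q = ~F = T
~U <-> ~Q = F <-> T = F
(S -> R) nor (~U <-> ~Q) = T nor F = F
So (B) is false.

(C): In symbols: ((~U <-> P) -> Q) -> S

~U = ~T = F
~U <-> P = F <-> F = T
(~U <-> P) -> Q = T -> F = F
((~U <-> P) -> Q) -> S = F -> F = T
So (C) is true.

2 of the 3 statements are true ((A), (C)).

2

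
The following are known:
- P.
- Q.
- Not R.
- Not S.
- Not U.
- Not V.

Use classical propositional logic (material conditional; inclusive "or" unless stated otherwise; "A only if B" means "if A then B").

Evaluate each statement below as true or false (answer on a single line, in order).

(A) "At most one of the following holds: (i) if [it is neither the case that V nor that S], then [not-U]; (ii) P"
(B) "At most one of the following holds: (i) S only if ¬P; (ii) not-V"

(A): In symbols: ((V ↓ S) → ¬U) ↑ P

V ↓ S = F ↓ F = T
¬U = ¬F = T
(V ↓ S) → ¬U = T → T = T
((V ↓ S) → ¬U) ↑ P = T ↑ T = F
Hence (A) is false.

(B): Parsed as (S → ¬P) ↑ ¬V

¬P = ¬T = F
S → ¬P = F → F = T
¬V = ¬F = T
(S → ¬P) ↑ ¬V = T ↑ T = F
Hence (B) is false.

(A) False; (B) False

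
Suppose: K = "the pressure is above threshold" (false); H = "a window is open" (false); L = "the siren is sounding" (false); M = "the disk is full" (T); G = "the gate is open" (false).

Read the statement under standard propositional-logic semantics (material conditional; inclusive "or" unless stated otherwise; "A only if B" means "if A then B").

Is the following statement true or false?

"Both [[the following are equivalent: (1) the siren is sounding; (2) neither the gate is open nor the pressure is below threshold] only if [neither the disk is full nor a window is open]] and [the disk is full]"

In symbols: ((L ↔ (G ↓ ¬K)) → (M ↓ H)) ∧ M

¬K = ¬F = T
G ↓ ¬K = F ↓ T = F
L ↔ (G ↓ ¬K) = F ↔ F = T
M ↓ H = T ↓ F = F
(L ↔ (G ↓ ¬K)) → (M ↓ H) = T → F = F
((L ↔ (G ↓ ¬K)) → (M ↓ H)) ∧ M = F ∧ T = F

False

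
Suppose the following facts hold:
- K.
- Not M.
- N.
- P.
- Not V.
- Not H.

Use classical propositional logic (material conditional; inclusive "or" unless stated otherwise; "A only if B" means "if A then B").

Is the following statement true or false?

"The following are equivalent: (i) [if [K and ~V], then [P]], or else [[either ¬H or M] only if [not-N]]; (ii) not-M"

Formalization: (((K ∧ ¬V) → P) ∨ ((¬H ∨ M) → ¬N)) ↔ ¬M

¬V = ¬F = T
K ∧ ¬V = T ∧ T = T
(K ∧ ¬V) → P = T → T = T
¬H = ¬F = T
¬H ∨ M = T ∨ F = T
¬N = ¬T = F
(¬H ∨ M) → ¬N = T → F = F
((K ∧ ¬V) → P) ∨ ((¬H ∨ M) → ¬N) = T ∨ F = T
¬M = ¬F = T
(((K ∧ ¬V) → P) ∨ ((¬H ∨ M) → ¬N)) ↔ ¬M = T ↔ T = T

The statement is true.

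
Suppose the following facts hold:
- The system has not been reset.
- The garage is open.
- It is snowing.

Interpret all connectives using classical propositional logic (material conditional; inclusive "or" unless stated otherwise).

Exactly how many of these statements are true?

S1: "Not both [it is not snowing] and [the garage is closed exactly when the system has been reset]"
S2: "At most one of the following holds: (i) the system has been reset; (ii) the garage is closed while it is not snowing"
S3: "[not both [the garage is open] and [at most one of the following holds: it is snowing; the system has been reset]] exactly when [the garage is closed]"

3

Let R = "it is snowing" (T), Q = "the garage is closed" (F), P = "the system has been reset" (F).

S1: In symbols: ~R nand (Q <-> P)

~R = ~T = F
Q <-> P = F <-> F = T
~R nand (Q <-> P) = F nand T = T
Thus S1 is true.

S2: Parsed as P nand (Q & ~R)

~R = ~T = F
Q & ~R = F & F = F
P nand (Q & ~R) = F nand F = T
Thus S2 is true.

S3: Parsed as (~Q nand (R nand P)) <-> Q

~Q = ~F = T
R nand P = T nand F = T
~Q nand (R nand P) = T nand T = F
(~Q nand (R nand P)) <-> Q = F <-> F = T
So S3 is true.

Count: 3.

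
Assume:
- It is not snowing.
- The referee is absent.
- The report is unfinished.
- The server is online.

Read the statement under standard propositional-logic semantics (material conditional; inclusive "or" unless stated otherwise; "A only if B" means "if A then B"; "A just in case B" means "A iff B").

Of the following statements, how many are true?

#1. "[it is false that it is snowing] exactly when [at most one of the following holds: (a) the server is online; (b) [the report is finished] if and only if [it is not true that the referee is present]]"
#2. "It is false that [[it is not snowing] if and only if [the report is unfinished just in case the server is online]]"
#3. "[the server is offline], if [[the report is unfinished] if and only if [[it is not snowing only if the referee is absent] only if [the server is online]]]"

1

Let P = "it is snowing" (F), S = "the server is online" (T), R = "the report is finished" (F), Q = "the referee is present" (F).

#1: This is ¬P ↔ (S ↑ (R ↔ ¬Q)).

¬P = ¬F = T
¬Q = ¬F = T
R ↔ ¬Q = F ↔ T = F
S ↑ (R ↔ ¬Q) = T ↑ F = T
¬P ↔ (S ↑ (R ↔ ¬Q)) = T ↔ T = T
So #1 is true.

#2: Formalization: ¬(¬P ↔ (¬R ↔ S))

¬P = ¬F = T
¬R = ¬F = T
¬R ↔ S = T ↔ T = T
¬P ↔ (¬R ↔ S) = T ↔ T = T
¬(¬P ↔ (¬R ↔ S)) = ¬T = F
Hence #2 is false.

#3: Formalization: (¬R ↔ ((¬P → ¬Q) → S)) → ¬S

¬R = ¬F = T
¬P = ¬F = T
¬Q = ¬F = T
¬P → ¬Q = T → T = T
(¬P → ¬Q) → S = T → T = T
¬R ↔ ((¬P → ¬Q) → S) = T ↔ T = T
¬S = ¬T = F
(¬R ↔ ((¬P → ¬Q) → S)) → ¬S = T → F = F
So #3 is false.

True statements: 1 (#1).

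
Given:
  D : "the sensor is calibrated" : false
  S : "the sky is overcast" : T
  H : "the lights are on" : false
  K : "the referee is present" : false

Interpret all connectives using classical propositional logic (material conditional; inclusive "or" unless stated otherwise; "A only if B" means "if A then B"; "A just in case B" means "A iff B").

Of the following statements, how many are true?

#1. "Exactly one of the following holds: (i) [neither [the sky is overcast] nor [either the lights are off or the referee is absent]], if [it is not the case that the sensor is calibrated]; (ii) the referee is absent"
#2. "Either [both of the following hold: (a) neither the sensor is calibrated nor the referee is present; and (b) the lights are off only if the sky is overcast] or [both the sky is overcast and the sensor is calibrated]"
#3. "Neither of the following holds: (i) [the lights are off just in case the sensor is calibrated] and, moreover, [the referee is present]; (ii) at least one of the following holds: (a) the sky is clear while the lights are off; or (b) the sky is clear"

#1: This is (~D -> (S nor (~H | ~K))) xor ~K.

~D = ~F = T
~H = ~F = T
~K = ~F = T
~H | ~K = T | T = T
S nor (~H | ~K) = T nor T = F
~D -> (S nor (~H | ~K)) = T -> F = F
~K = ~F = T
(~D -> (S nor (~H | ~K))) xor ~K = F xor T = T
So #1 is true.

#2: This is ((D nor K) & (~H -> S)) | (S & D).

D nor K = F nor F = T
~H = ~F = T
~H -> S = T -> T = T
(D nor K) & (~H -> S) = T & T = T
S & D = T & F = F
((D nor K) & (~H -> S)) | (S & D) = T | F = T
Hence #2 is true.

#3: Formalization: ((~H <-> D) & K) nor ((~S & ~H) | ~S)

~H = ~F = T
~H <-> D = T <-> F = F
(~H <-> D) & K = F & F = F
~S = ~T = F
~H = ~F = T
~S & ~H = F & T = F
~S = ~T = F
(~S & ~H) | ~S = F | F = F
((~H <-> D) & K) nor ((~S & ~H) | ~S) = F nor F = T
Hence #3 is true.

3 of the 3 statements are true (#1, #2, #3).

3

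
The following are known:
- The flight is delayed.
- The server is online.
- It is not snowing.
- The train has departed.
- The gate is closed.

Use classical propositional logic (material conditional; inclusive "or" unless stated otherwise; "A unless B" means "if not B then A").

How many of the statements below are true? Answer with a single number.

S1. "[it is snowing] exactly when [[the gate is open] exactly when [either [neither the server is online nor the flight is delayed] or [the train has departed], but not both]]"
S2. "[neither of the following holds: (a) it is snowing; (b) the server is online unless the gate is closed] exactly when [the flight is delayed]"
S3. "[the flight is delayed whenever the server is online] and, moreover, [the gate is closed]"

Let R = "it is snowing" (F), U = "the gate is open" (F), Q = "the server is online" (T), P = "the flight is delayed" (T), S = "the train has departed" (T).

S1: This is R <-> (U <-> ((Q nor P) xor S)).

Q nor P = T nor T = F
(Q nor P) xor S = F xor T = T
U <-> ((Q nor P) xor S) = F <-> T = F
R <-> (U <-> ((Q nor P) xor S)) = F <-> F = T
Thus S1 is true.

S2: This is (R nor (Q | ~U)) <-> P.

~U = ~F = T
Q | ~U = T | T = T
R nor (Q | ~U) = F nor T = F
(R nor (Q | ~U)) <-> P = F <-> T = F
Thus S2 is false.

S3: This is (Q -> P) & ~U.

Q -> P = T -> T = T
~U = ~F = T
(Q -> P) & ~U = T & T = T
Thus S3 is true.

True statements: 2.

2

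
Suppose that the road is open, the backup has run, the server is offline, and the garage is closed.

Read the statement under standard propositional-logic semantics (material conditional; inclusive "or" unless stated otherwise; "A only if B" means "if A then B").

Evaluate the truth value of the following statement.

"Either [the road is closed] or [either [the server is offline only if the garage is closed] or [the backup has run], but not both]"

Let P = "the road is closed" (F), R = "the server is online" (F), S = "the garage is closed" (T), Q = "the backup has run" (T).
This is P | ((~R -> S) xor Q).

~R = ~F = T
~R -> S = T -> T = T
(~R -> S) xor Q = T xor T = F
P | ((~R -> S) xor Q) = F | F = F

false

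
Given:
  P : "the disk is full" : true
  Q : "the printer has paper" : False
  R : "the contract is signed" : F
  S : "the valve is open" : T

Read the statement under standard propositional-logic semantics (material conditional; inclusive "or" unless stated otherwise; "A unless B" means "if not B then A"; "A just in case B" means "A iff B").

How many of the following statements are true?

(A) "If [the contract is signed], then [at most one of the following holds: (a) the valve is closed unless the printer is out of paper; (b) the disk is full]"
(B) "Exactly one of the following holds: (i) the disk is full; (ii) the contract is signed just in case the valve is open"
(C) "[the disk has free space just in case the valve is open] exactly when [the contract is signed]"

(A): Parsed as R -> ((not S or not Q) nand P)

not S = not True = False
not Q = not False = True
not S or not Q = False or True = True
(not S or not Q) nand P = True nand True = False
R -> ((not S or not Q) nand P) = False -> False = True
Hence (A) is true.

(B): Formalization: P xor (R iff S)

R iff S = False iff True = False
P xor (R iff S) = True xor False = True
Thus (B) is true.

(C): Parsed as (not P iff S) iff R

not P = not True = False
not P iff S = False iff True = False
(not P iff S) iff R = False iff False = True
Hence (C) is true.

True statements: 3 ((A), (B), (C)).

3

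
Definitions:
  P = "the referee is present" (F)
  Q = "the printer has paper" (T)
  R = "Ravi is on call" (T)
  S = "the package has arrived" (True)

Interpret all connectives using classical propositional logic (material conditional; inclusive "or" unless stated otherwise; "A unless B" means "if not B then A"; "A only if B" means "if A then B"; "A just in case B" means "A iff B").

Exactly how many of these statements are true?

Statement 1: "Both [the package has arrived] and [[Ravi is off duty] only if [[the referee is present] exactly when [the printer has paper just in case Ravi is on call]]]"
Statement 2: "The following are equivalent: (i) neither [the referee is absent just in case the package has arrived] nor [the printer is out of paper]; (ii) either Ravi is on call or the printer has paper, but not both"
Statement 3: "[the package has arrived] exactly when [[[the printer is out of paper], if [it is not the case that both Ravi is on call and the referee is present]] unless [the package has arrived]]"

Statement 1: In symbols: S ∧ (¬R → (P ↔ (Q ↔ R)))

¬R = ¬T = F
Q ↔ R = T ↔ T = T
P ↔ (Q ↔ R) = F ↔ T = F
¬R → (P ↔ (Q ↔ R)) = F → F = T
S ∧ (¬R → (P ↔ (Q ↔ R))) = T ∧ T = T
Thus Statement 1 is true.

Statement 2: This is ((¬P ↔ S) ↓ ¬Q) ↔ (R ⊕ Q).

¬P = ¬F = T
¬P ↔ S = T ↔ T = T
¬Q = ¬T = F
(¬P ↔ S) ↓ ¬Q = T ↓ F = F
R ⊕ Q = T ⊕ T = F
((¬P ↔ S) ↓ ¬Q) ↔ (R ⊕ Q) = F ↔ F = T
So Statement 2 is true.

Statement 3: Formalization: S ↔ (((R ↑ P) → ¬Q) ∨ S)

R ↑ P = T ↑ F = T
¬Q = ¬T = F
(R ↑ P) → ¬Q = T → F = F
((R ↑ P) → ¬Q) ∨ S = F ∨ T = T
S ↔ (((R ↑ P) → ¬Q) ∨ S) = T ↔ T = T
Hence Statement 3 is true.

Count: 3.

3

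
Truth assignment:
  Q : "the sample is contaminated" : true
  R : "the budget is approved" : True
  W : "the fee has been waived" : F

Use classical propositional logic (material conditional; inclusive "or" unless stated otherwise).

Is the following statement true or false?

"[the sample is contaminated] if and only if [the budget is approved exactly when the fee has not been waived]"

Values: Q=True, R=True, W=False.
Formalization: Q iff (R iff not W)

not W = not False = True
R iff not W = True iff True = True
Q iff (R iff not W) = True iff True = True

true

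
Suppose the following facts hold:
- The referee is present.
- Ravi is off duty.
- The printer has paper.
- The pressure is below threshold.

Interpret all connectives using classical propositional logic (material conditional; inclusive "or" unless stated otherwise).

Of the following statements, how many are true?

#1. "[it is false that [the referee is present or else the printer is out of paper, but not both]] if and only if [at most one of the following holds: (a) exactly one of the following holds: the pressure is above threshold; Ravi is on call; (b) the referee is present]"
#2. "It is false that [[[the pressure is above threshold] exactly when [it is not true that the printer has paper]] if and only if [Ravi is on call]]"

Let P = "the referee is present" (True), R = "the printer has paper" (True), S = "the pressure is above threshold" (False), Q = "Ravi is on call" (False).

#1: In symbols: not (P xor not R) iff ((S xor Q) nand P)

not R = not True = False
P xor not R = True xor False = True
not (P xor not R) = not True = False
S xor Q = False xor False = False
(S xor Q) nand P = False nand True = True
not (P xor not R) iff ((S xor Q) nand P) = False iff True = False
Hence #1 is false.

#2: Parsed as not ((S iff not R) iff Q)

not R = not True = False
S iff not R = False iff False = True
(S iff not R) iff Q = True iff False = False
not ((S iff not R) iff Q) = not False = True
Hence #2 is true.

True statements: 1.

1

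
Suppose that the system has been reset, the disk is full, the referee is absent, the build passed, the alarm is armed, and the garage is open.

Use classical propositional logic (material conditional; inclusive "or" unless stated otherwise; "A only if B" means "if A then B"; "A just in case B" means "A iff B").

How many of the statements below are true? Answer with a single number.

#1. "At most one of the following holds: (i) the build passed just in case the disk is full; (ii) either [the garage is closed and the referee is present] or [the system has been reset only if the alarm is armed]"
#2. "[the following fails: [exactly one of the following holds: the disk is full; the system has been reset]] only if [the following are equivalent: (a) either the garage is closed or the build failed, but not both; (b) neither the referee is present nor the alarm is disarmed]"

Let S = "the build passed" (True), Q = "the disk is full" (True), V = "the garage is closed" (False), R = "the referee is present" (False), P = "the system has been reset" (True), U = "the alarm is armed" (True).

#1: Parsed as (S iff Q) nand ((V and R) or (P -> U))

S iff Q = True iff True = True
V and R = False and False = False
P -> U = True -> True = True
(V and R) or (P -> U) = False or True = True
(S iff Q) nand ((V and R) or (P -> U)) = True nand True = False
Thus #1 is false.

#2: In symbols: not (Q xor P) -> ((V xor not S) iff (R nor not U))

Q xor P = True xor True = False
not (Q xor P) = not False = True
not S = not True = False
V xor not S = False xor False = False
not U = not True = False
R nor not U = False nor False = True
(V xor not S) iff (R nor not U) = False iff True = False
not (Q xor P) -> ((V xor not S) iff (R nor not U)) = True -> False = False
Hence #2 is false.

Count: 0.

0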